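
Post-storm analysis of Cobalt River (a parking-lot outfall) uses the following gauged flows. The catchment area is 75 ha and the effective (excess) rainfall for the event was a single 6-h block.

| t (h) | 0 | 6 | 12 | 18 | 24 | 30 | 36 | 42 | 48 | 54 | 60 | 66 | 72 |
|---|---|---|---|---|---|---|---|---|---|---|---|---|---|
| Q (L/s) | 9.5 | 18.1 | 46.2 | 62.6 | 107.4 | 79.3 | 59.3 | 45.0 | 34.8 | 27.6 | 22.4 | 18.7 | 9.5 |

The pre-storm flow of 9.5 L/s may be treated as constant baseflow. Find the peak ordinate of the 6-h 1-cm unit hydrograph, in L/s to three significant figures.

Direct runoff: 0.0, 8.6, 36.7, 53.1, 97.9, 69.8, 49.8, 35.5, 25.3, 18.1, 12.9, 9.2, 0.0 L/s; ΣQ_DR = 416.9 L/s, peak = 97.9 L/s.
Runoff depth d = ΣQ_DR·Δt / A = 416.9 × 21600 / (75 ha) = 12.01 mm.
The 1-cm UH is the DRH scaled by (10 mm)/d, so U_p = 97.9 × 10/12.01 = 81.5 L/s.

U_p ≈ 81.5 L/s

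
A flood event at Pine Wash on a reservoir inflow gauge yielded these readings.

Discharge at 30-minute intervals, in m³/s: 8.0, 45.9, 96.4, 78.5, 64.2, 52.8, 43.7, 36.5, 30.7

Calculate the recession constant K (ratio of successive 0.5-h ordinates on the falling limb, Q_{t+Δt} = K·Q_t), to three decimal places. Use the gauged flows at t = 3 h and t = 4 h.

Using the recession-limb readings at t = 3 h and t = 4 h: Q falls from 43.7 to 30.7 m³/s over 2 intervals.
K = (Q₂/Q₁)^(1/2) = (30.7/43.7)^(1/2) = 0.838.

K ≈ 0.838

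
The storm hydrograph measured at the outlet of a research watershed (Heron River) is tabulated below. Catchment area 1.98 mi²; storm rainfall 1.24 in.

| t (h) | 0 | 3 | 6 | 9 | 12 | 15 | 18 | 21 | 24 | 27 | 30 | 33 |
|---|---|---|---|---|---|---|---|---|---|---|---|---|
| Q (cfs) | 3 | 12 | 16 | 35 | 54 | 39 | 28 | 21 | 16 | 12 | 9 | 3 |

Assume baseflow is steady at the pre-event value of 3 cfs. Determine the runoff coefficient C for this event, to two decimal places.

C ≈ 0.40

ΣQ_DR = 212.0 cfs; V = ΣQ_DR·Δt = 2.290 × 10^6 ft³.
Runoff depth d = V / A = 0.4977 in.
C = d / P = 0.4977 / 1.24 = 0.40.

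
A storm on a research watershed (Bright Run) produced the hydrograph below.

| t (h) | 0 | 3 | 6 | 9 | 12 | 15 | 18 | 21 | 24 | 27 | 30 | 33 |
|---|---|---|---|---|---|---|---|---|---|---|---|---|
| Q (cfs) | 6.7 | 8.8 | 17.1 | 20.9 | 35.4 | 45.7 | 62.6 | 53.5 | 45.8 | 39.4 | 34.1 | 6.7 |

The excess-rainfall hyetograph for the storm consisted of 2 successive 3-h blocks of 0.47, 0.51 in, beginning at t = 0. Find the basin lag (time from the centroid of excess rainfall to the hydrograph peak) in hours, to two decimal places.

Centroid of excess rainfall: t_c = Σ P_i·t̄_i / ΣP_i = 3.0612 h (block centres at 1.5, 4.5 h).
Hydrograph peak occurs at t = 18 h, so basin lag t_L = 18 − 3.0612 = 14.94 h.

t_L ≈ 14.94 h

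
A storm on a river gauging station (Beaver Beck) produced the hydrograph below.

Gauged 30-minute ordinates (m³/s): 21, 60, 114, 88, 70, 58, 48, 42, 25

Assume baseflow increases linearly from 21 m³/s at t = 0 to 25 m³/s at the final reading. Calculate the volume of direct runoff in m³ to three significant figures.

V ≈ 5.74 × 10^5 m³

Direct-runoff ordinates (Q − Q_b): 0.00, 38.50, 92.00, 65.50, 47.00, 34.50, 24.00, 17.50, 0.00 m³/s.
ΣQ_DR = 319.0 m³/s.
With Δt = 0.5 h = 1800 s, V = ΣQ_DR · Δt = 319.0 × 1800 = 5.74 × 10^5 m³.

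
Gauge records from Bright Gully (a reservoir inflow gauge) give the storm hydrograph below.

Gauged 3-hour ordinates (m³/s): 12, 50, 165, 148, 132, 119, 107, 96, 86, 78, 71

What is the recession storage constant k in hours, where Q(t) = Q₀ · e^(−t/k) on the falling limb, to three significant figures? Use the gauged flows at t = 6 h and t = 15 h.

k ≈ 27.5 h

On the falling limb, Q drops from 165 to 119 m³/s between t = 6 h and t = 15 h (Δt = 9 h).
k = −Δt / ln(Q₂/Q₁) = −9 / ln(119/165) = 27.5 h.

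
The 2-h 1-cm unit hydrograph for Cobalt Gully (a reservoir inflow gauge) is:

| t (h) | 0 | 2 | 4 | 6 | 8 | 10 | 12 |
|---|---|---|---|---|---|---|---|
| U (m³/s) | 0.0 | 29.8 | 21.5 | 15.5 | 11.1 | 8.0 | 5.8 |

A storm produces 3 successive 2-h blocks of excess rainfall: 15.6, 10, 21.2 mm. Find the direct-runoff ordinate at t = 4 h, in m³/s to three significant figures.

Q ≈ 63.3 m³/s

By discrete convolution, Q_j = Σ (P_i / 10 mm) · U_{j−i}.
At t = 4 h (j=2): Q = (15.6/10)·21.5 + (10/10)·29.8 + (21.2/10)·0.0 = 63.3 m³/s.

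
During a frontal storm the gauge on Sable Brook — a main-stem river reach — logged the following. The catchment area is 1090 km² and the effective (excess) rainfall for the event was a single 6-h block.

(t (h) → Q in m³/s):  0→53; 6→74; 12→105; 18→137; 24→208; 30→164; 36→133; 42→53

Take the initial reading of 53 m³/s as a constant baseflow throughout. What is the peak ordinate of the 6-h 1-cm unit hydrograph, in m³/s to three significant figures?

Direct runoff: 0.0, 21.0, 52.0, 84.0, 155.0, 111.0, 80.0, 0.0 m³/s; ΣQ_DR = 503.0 m³/s, peak = 155.0 m³/s.
Runoff depth d = ΣQ_DR·Δt / A = 503.0 × 21600 / (1090 km²) = 9.968 mm.
The 1-cm UH is the DRH scaled by (10 mm)/d, so U_p = 155.0 × 10/9.968 = 156 m³/s.

U_p ≈ 156 m³/s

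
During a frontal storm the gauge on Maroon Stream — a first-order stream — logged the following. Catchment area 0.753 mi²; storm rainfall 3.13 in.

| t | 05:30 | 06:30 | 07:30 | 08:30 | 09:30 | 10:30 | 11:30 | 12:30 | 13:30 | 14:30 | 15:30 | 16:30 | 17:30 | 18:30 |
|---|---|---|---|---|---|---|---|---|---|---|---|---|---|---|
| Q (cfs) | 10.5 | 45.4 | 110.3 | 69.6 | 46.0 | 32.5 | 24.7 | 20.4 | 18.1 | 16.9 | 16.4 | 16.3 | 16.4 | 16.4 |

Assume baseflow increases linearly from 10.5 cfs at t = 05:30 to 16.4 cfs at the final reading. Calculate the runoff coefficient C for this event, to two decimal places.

C ≈ 0.18

ΣQ_DR = 271.6 cfs; V = ΣQ_DR·Δt = 9.778 × 10^5 ft³.
Runoff depth d = V / A = 0.5589 in.
C = d / P = 0.5589 / 3.13 = 0.18.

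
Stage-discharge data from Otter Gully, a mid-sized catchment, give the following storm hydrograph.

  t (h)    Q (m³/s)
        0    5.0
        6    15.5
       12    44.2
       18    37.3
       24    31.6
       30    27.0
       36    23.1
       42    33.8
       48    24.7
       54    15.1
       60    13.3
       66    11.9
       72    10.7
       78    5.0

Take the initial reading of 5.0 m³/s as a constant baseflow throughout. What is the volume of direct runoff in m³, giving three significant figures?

V ≈ 4.93 × 10^6 m³

Direct-runoff ordinates (Q − Q_b): 0.0, 10.5, 39.2, 32.3, 26.6, 22.0, 18.1, 28.8, 19.7, 10.1, 8.3, 6.9, 5.7, 0.0 m³/s.
ΣQ_DR = 228.2 m³/s.
With Δt = 6 h = 21600 s, V = ΣQ_DR · Δt = 228.2 × 21600 = 4.93 × 10^6 m³.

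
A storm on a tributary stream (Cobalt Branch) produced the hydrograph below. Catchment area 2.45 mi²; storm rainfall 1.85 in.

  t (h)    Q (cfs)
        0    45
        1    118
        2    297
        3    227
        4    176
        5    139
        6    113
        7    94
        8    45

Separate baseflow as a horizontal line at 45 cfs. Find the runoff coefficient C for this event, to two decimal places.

ΣQ_DR = 849.0 cfs; V = ΣQ_DR·Δt = 3.056 × 10^6 ft³.
Runoff depth d = V / A = 0.5370 in.
C = d / P = 0.5370 / 1.85 = 0.29.

C ≈ 0.29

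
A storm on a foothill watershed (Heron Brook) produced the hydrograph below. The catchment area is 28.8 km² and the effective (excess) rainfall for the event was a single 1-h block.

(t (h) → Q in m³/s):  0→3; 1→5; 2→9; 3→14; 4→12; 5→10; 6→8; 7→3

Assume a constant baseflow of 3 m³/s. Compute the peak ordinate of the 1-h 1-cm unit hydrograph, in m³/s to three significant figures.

Direct runoff: 0.0, 2.0, 6.0, 11.0, 9.0, 7.0, 5.0, 0.0 m³/s; ΣQ_DR = 40.00 m³/s, peak = 11.0 m³/s.
Runoff depth d = ΣQ_DR·Δt / A = 40.00 × 3600 / (28.8 km²) = 5.000 mm.
The 1-cm UH is the DRH scaled by (10 mm)/d, so U_p = 11.0 × 10/5.000 = 22.0 m³/s.

U_p ≈ 22.0 m³/s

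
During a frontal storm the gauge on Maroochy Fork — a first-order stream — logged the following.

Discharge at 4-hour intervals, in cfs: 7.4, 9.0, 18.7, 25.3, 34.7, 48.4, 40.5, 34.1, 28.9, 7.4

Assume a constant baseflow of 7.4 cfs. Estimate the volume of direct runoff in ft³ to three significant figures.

V ≈ 2.60 × 10^6 ft³

Direct-runoff ordinates (Q − Q_b): 0.0, 1.6, 11.3, 17.9, 27.3, 41.0, 33.1, 26.7, 21.5, 0.0 cfs.
ΣQ_DR = 180.4 cfs.
With Δt = 4 h = 14400 s, V = ΣQ_DR · Δt = 180.4 × 14400 = 2.60 × 10^6 ft³.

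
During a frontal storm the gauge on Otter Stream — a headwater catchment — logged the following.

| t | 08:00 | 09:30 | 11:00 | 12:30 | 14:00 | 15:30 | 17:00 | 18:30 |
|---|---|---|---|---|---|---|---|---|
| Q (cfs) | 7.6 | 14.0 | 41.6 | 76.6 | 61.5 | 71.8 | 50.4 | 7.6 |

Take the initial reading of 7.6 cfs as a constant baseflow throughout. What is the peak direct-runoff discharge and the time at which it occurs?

Subtracting baseflow gives direct-runoff ordinates: 0.0, 6.4, 34.0, 69.0, 53.9, 64.2, 42.8, 0.0 cfs.
The maximum is 69.0 cfs, occurring at the reading for t = 12:30.

Q_p = 69.0 cfs at t = 12:30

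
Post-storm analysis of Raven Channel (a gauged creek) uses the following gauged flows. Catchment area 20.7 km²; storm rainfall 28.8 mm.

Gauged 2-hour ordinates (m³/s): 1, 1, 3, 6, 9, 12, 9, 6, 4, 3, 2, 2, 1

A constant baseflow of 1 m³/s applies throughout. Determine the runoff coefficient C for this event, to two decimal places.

C ≈ 0.56

ΣQ_DR = 46.00 m³/s; V = ΣQ_DR·Δt = 3.312 × 10^5 m³.
Runoff depth d = V / A = 16.00 mm.
C = d / P = 16.00 / 28.8 = 0.56.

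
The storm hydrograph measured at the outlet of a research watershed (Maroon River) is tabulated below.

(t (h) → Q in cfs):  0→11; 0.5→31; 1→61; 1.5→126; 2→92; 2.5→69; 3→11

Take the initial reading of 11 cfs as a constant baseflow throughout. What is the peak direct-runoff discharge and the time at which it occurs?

Subtracting baseflow gives direct-runoff ordinates: 0.0, 20.0, 50.0, 115.0, 81.0, 58.0, 0.0 cfs.
The maximum is 115.0 cfs, occurring at the reading for t = 1.5 h.

Q_p = 115.0 cfs at t = 1.5 h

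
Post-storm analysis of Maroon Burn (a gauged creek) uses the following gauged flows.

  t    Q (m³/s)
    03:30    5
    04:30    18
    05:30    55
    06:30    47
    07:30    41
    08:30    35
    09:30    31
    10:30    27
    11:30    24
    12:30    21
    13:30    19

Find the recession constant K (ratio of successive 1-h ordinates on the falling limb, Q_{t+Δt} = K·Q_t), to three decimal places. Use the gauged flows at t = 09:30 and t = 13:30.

K ≈ 0.885

Using the recession-limb readings at t = 09:30 and t = 13:30: Q falls from 31 to 19 m³/s over 4 intervals.
K = (Q₂/Q₁)^(1/4) = (19/31)^(1/4) = 0.885.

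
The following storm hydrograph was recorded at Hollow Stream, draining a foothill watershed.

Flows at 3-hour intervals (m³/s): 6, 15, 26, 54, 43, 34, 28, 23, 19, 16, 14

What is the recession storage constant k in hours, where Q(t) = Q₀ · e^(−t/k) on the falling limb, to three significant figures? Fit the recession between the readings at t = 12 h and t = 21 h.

k ≈ 14.4 h

On the falling limb, Q drops from 43 to 23 m³/s between t = 12 h and t = 21 h (Δt = 9 h).
k = −Δt / ln(Q₂/Q₁) = −9 / ln(23/43) = 14.4 h.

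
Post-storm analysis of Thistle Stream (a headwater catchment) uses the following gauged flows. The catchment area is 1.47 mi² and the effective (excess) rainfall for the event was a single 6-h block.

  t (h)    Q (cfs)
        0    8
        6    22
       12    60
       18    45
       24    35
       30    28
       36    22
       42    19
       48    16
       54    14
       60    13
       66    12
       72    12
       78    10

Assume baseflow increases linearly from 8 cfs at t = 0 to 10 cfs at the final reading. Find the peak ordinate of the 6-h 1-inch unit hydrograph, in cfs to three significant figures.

Direct runoff: 0.00, 13.85, 51.69, 36.54, 26.38, 19.23, 13.08, 9.92, 6.77, 4.62, 3.46, 2.31, 2.15, 0.00 cfs; ΣQ_DR = 190.0 cfs, peak = 51.69 cfs.
Runoff depth d = ΣQ_DR·Δt / A = 190.0 × 21600 / (1.47 mi²) = 1.202 in.
The 1-inch UH is the DRH scaled by (1 in)/d, so U_p = 51.69 × 1/1.202 = 43.0 cfs.

U_p ≈ 43.0 cfs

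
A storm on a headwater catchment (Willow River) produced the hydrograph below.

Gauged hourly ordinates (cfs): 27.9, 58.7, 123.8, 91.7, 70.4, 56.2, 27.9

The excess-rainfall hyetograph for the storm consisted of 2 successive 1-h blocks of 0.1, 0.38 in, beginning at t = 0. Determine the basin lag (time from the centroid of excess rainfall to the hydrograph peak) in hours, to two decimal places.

Centroid of excess rainfall: t_c = Σ P_i·t̄_i / ΣP_i = 1.2917 h (block centres at 0.5, 1.5 h).
Hydrograph peak occurs at t = 2 h, so basin lag t_L = 2 − 1.2917 = 0.71 h.

t_L ≈ 0.71 h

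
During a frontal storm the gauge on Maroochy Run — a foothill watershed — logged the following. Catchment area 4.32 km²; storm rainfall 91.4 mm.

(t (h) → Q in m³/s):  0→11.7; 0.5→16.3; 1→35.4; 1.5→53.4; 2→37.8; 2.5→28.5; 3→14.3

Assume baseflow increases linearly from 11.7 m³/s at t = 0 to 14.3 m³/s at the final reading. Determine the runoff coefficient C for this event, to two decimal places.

C ≈ 0.49

ΣQ_DR = 106.4 m³/s; V = ΣQ_DR·Δt = 1.915 × 10^5 m³.
Runoff depth d = V / A = 44.33 mm.
C = d / P = 44.33 / 91.4 = 0.49.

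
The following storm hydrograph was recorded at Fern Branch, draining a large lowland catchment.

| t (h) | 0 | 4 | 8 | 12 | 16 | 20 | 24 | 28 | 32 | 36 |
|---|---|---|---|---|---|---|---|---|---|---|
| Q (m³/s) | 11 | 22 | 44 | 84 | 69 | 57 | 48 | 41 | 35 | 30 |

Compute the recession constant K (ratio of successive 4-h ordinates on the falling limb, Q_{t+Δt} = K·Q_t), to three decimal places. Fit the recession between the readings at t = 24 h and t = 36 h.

Using the recession-limb readings at t = 24 h and t = 36 h: Q falls from 48 to 30 m³/s over 3 intervals.
K = (Q₂/Q₁)^(1/3) = (30/48)^(1/3) = 0.855.

K ≈ 0.855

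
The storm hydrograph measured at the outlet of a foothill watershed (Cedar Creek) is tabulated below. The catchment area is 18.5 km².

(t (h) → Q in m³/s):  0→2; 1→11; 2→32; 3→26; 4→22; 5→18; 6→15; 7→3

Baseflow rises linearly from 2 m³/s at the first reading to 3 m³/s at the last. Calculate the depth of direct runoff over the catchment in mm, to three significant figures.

d ≈ 21.2 mm

Direct runoff: 0.00, 8.86, 29.71, 23.57, 19.43, 15.29, 12.14, 0.00 m³/s; ΣQ_DR = 109.0 m³/s.
V = ΣQ_DR · Δt = 109.0 × 3600 s = 3.924 × 10^5 m³.
Over A = 18.5 km², depth = V / A = 21.2 mm.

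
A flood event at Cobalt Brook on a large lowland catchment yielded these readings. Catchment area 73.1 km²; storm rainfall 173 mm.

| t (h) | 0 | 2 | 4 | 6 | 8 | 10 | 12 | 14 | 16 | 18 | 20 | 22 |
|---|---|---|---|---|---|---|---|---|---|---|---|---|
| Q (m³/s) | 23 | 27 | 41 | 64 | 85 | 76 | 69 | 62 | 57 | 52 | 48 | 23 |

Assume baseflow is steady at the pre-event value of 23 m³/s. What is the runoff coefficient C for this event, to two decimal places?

C ≈ 0.20

ΣQ_DR = 351.0 m³/s; V = ΣQ_DR·Δt = 2.527 × 10^6 m³.
Runoff depth d = V / A = 34.57 mm.
C = d / P = 34.57 / 173 = 0.20.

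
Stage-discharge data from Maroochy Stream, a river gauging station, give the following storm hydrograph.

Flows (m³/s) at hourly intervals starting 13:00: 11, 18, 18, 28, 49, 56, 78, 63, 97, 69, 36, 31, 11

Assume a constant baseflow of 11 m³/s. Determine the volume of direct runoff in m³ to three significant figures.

Direct-runoff ordinates (Q − Q_b): 0.0, 7.0, 7.0, 17.0, 38.0, 45.0, 67.0, 52.0, 86.0, 58.0, 25.0, 20.0, 0.0 m³/s.
ΣQ_DR = 422.0 m³/s.
With Δt = 1 h = 3600 s, V = ΣQ_DR · Δt = 422.0 × 3600 = 1.52 × 10^6 m³.

V ≈ 1.52 × 10^6 m³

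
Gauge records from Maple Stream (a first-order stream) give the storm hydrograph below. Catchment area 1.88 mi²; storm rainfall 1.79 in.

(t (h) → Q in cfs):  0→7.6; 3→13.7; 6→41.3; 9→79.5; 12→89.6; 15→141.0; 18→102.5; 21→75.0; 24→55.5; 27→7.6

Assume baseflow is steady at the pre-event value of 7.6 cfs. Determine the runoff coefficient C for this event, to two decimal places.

ΣQ_DR = 537.3 cfs; V = ΣQ_DR·Δt = 5.803 × 10^6 ft³.
Runoff depth d = V / A = 1.329 in.
C = d / P = 1.329 / 1.79 = 0.74.

C ≈ 0.74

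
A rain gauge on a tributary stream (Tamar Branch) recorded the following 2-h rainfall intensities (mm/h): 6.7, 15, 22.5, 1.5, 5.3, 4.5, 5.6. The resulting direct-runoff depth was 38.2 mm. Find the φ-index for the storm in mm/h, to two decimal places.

Only the 2 blocks with intensity above φ contribute runoff: 15, 22.5 mm/h.
Σ(I−φ)·Δt = d  ⇒  (15+22.5 − 2φ)·2 = 38.2
φ = (37.50 − 38.2/2) / 2 = 9.20 mm/h.

φ ≈ 9.20 mm/h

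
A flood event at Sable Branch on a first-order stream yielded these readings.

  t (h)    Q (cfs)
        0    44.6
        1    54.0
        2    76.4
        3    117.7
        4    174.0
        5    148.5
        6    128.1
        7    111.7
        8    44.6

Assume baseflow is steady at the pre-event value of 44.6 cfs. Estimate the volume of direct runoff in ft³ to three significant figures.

Direct-runoff ordinates (Q − Q_b): 0.0, 9.4, 31.8, 73.1, 129.4, 103.9, 83.5, 67.1, 0.0 cfs.
ΣQ_DR = 498.2 cfs.
With Δt = 1 h = 3600 s, V = ΣQ_DR · Δt = 498.2 × 3600 = 1.79 × 10^6 ft³.

V ≈ 1.79 × 10^6 ft³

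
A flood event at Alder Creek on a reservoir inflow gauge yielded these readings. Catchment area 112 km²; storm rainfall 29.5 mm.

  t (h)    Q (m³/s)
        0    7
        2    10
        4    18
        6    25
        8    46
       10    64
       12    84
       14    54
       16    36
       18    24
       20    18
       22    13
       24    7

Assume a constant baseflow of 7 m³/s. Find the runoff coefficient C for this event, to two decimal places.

C ≈ 0.69

ΣQ_DR = 315.0 m³/s; V = ΣQ_DR·Δt = 2.268 × 10^6 m³.
Runoff depth d = V / A = 20.25 mm.
C = d / P = 20.25 / 29.5 = 0.69.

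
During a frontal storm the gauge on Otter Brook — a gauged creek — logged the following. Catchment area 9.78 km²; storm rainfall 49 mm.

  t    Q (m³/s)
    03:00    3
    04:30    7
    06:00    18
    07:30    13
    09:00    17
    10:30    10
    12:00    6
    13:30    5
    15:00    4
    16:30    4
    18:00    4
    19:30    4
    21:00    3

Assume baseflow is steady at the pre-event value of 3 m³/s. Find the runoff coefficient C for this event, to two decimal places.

ΣQ_DR = 59.00 m³/s; V = ΣQ_DR·Δt = 3.186 × 10^5 m³.
Runoff depth d = V / A = 32.58 mm.
C = d / P = 32.58 / 49 = 0.66.

C ≈ 0.66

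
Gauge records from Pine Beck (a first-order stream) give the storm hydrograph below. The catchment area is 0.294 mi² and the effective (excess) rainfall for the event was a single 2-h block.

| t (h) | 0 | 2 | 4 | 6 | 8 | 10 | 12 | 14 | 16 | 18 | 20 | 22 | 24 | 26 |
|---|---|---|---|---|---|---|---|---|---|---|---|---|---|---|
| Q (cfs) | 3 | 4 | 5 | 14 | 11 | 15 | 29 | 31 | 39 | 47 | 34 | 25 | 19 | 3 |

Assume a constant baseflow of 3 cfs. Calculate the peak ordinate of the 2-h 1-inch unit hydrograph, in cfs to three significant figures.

Direct runoff: 0.0, 1.0, 2.0, 11.0, 8.0, 12.0, 26.0, 28.0, 36.0, 44.0, 31.0, 22.0, 16.0, 0.0 cfs; ΣQ_DR = 237.0 cfs, peak = 44.0 cfs.
Runoff depth d = ΣQ_DR·Δt / A = 237.0 × 7200 / (0.294 mi²) = 2.498 in.
The 1-inch UH is the DRH scaled by (1 in)/d, so U_p = 44.0 × 1/2.498 = 17.6 cfs.

U_p ≈ 17.6 cfs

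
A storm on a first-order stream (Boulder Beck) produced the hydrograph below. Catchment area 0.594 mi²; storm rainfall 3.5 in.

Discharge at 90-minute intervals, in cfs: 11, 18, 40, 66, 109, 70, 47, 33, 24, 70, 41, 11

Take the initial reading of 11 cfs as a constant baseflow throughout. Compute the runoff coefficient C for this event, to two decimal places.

ΣQ_DR = 408.0 cfs; V = ΣQ_DR·Δt = 2.203 × 10^6 ft³.
Runoff depth d = V / A = 1.597 in.
C = d / P = 1.597 / 3.5 = 0.46.

C ≈ 0.46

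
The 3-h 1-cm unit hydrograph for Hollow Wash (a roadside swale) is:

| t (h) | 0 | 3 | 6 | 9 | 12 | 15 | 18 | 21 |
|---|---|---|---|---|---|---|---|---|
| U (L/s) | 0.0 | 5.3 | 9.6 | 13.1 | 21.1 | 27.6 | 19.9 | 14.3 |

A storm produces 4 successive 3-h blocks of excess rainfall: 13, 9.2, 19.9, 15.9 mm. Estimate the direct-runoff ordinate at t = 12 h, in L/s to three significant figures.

By discrete convolution, Q_j = Σ (P_i / 10 mm) · U_{j−i}.
At t = 12 h (j=4): Q = (13/10)·21.1 + (9.2/10)·13.1 + (19.9/10)·9.6 + (15.9/10)·5.3 = 67.0 L/s.

Q ≈ 67.0 L/s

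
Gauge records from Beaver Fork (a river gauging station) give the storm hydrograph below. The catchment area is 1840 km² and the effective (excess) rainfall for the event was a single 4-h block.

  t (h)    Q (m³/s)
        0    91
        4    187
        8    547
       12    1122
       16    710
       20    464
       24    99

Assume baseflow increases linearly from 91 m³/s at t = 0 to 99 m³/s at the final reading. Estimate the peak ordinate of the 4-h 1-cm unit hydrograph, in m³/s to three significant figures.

Direct runoff: 0.00, 94.67, 453.33, 1027.00, 613.67, 366.33, 0.00 m³/s; ΣQ_DR = 2555 m³/s, peak = 1027.00 m³/s.
Runoff depth d = ΣQ_DR·Δt / A = 2555 × 14400 / (1840 km²) = 20.00 mm.
The 1-cm UH is the DRH scaled by (10 mm)/d, so U_p = 1027.00 × 10/20.00 = 514 m³/s.

U_p ≈ 514 m³/s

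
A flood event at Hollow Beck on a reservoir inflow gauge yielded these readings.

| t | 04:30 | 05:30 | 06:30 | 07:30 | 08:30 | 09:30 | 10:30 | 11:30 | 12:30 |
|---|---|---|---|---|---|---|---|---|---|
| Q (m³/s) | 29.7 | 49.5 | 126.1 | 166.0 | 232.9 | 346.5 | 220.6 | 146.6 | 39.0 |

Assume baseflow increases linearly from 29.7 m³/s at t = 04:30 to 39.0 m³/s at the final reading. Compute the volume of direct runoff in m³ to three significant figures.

V ≈ 3.77 × 10^6 m³

Direct-runoff ordinates (Q − Q_b): 0.00, 18.64, 94.08, 132.81, 198.55, 310.99, 183.93, 108.76, 0.00 m³/s.
ΣQ_DR = 1048 m³/s.
With Δt = 1 h = 3600 s, V = ΣQ_DR · Δt = 1048 × 3600 = 3.77 × 10^6 m³.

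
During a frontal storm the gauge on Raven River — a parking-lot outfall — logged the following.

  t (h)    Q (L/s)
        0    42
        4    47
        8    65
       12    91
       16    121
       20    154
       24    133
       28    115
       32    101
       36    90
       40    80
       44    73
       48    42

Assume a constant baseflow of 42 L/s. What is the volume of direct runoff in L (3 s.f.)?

Direct-runoff ordinates (Q − Q_b): 0.0, 5.0, 23.0, 49.0, 79.0, 112.0, 91.0, 73.0, 59.0, 48.0, 38.0, 31.0, 0.0 L/s.
ΣQ_DR = 608.0 L/s.
With Δt = 4 h = 14400 s, V = ΣQ_DR · Δt = 608.0 × 14400 = 8.76 × 10^6 L.

V ≈ 8.76 × 10^6 L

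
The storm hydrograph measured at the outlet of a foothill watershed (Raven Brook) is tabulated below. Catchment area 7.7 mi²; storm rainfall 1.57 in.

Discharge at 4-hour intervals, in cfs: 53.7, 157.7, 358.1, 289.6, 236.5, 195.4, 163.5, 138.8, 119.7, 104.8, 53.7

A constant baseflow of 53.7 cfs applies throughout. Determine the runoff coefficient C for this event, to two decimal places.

C ≈ 0.66

ΣQ_DR = 1281 cfs; V = ΣQ_DR·Δt = 1.844 × 10^7 ft³.
Runoff depth d = V / A = 1.031 in.
C = d / P = 1.031 / 1.57 = 0.66.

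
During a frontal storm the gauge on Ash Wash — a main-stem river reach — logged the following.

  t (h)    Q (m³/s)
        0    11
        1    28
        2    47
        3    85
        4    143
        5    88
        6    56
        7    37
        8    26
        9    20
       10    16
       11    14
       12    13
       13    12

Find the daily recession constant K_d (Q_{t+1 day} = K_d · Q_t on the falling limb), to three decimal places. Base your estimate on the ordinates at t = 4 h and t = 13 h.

K_d ≈ 0.001

Between t = 4 h and t = 13 h the flow falls from 143 to 12 m³/s over 9×1 h = 9 h.
Per-interval ratio K = (12/143)^(1/9) = 0.7593; K_d = K^(24/1) = 0.001.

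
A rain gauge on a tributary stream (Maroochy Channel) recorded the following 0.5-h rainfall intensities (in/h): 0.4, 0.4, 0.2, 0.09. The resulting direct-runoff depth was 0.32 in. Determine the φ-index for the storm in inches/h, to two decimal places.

Only the 3 blocks with intensity above φ contribute runoff: 0.4, 0.4, 0.2 in/h.
Σ(I−φ)·Δt = d  ⇒  (0.4+0.4+0.2 − 3φ)·0.5 = 0.32
φ = (1.000 − 0.32/0.5) / 3 = 0.12 in/h.

φ ≈ 0.12 in/h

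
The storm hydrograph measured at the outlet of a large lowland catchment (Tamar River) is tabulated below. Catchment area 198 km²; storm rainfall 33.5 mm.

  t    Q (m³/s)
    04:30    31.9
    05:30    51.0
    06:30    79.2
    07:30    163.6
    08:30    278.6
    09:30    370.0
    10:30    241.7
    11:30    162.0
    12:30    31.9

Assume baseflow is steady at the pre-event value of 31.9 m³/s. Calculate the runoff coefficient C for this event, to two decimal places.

ΣQ_DR = 1123 m³/s; V = ΣQ_DR·Δt = 4.042 × 10^6 m³.
Runoff depth d = V / A = 20.41 mm.
C = d / P = 20.41 / 33.5 = 0.61.

C ≈ 0.61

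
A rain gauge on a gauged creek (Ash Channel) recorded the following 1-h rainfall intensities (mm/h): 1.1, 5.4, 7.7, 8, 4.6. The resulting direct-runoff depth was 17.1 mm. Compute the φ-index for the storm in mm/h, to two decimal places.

φ ≈ 2.15 mm/h

Only the 4 blocks with intensity above φ contribute runoff: 5.4, 7.7, 8, 4.6 mm/h.
Σ(I−φ)·Δt = d  ⇒  (5.4+7.7+8+4.6 − 4φ)·1 = 17.1
φ = (25.70 − 17.1/1) / 4 = 2.15 mm/h.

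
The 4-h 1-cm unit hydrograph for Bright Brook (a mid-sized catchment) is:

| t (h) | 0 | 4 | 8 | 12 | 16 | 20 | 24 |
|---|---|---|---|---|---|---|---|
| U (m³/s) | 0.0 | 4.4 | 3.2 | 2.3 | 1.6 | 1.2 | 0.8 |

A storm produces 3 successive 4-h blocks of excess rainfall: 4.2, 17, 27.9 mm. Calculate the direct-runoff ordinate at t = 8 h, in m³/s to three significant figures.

By discrete convolution, Q_j = Σ (P_i / 10 mm) · U_{j−i}.
At t = 8 h (j=2): Q = (4.2/10)·3.2 + (17/10)·4.4 + (27.9/10)·0.0 = 8.82 m³/s.

Q ≈ 8.82 m³/s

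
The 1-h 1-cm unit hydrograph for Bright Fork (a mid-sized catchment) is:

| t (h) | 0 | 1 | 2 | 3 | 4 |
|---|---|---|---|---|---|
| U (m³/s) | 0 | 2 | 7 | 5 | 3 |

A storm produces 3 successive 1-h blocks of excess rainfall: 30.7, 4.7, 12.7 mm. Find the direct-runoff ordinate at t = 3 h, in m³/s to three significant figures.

Q ≈ 21.2 m³/s

By discrete convolution, Q_j = Σ (P_i / 10 mm) · U_{j−i}.
At t = 3 h (j=3): Q = (30.7/10)·5 + (4.7/10)·7 + (12.7/10)·2 = 21.2 m³/s.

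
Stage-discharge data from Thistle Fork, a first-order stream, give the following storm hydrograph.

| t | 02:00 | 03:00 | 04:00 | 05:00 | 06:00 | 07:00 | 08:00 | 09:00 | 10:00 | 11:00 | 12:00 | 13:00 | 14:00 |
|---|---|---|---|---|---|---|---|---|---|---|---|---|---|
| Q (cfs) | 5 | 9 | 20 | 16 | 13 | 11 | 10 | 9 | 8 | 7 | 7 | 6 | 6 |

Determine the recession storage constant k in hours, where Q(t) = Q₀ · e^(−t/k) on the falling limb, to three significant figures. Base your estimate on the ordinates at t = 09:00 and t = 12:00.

On the falling limb, Q drops from 9 to 7 cfs between t = 09:00 and t = 12:00 (Δt = 3 h).
k = −Δt / ln(Q₂/Q₁) = −3 / ln(7/9) = 11.9 h.

k ≈ 11.9 h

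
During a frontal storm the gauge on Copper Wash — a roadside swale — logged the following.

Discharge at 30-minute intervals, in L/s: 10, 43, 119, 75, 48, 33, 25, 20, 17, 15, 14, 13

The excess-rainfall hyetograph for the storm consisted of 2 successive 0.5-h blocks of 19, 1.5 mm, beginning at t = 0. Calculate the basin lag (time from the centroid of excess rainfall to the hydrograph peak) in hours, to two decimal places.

t_L ≈ 0.71 h

Centroid of excess rainfall: t_c = Σ P_i·t̄_i / ΣP_i = 0.2866 h (block centres at 0.25, 0.75 h).
Hydrograph peak occurs at t = 1 h, so basin lag t_L = 1 − 0.2866 = 0.71 h.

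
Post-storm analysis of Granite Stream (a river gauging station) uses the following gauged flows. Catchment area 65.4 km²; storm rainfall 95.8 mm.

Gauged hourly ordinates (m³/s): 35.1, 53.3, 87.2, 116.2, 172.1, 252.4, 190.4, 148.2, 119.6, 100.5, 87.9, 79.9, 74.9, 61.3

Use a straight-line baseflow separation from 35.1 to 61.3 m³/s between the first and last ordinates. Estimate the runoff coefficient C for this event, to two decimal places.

C ≈ 0.52

ΣQ_DR = 904.2 m³/s; V = ΣQ_DR·Δt = 3.255 × 10^6 m³.
Runoff depth d = V / A = 49.77 mm.
C = d / P = 49.77 / 95.8 = 0.52.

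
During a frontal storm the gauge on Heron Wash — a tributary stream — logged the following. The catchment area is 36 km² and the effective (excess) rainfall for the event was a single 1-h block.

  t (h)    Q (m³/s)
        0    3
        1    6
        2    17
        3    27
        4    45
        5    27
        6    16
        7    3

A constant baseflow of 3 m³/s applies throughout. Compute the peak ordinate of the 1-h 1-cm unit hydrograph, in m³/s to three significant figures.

Direct runoff: 0.0, 3.0, 14.0, 24.0, 42.0, 24.0, 13.0, 0.0 m³/s; ΣQ_DR = 120.0 m³/s, peak = 42.0 m³/s.
Runoff depth d = ΣQ_DR·Δt / A = 120.0 × 3600 / (36 km²) = 12.00 mm.
The 1-cm UH is the DRH scaled by (10 mm)/d, so U_p = 42.0 × 10/12.00 = 35.0 m³/s.

U_p ≈ 35.0 m³/s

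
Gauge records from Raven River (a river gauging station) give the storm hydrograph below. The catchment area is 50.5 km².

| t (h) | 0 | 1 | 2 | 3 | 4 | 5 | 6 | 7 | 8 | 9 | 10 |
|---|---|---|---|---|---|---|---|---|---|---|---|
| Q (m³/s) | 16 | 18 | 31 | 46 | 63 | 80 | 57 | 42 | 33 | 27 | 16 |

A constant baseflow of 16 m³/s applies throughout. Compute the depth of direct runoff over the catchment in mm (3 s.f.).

Direct runoff: 0.0, 2.0, 15.0, 30.0, 47.0, 64.0, 41.0, 26.0, 17.0, 11.0, 0.0 m³/s; ΣQ_DR = 253.0 m³/s.
V = ΣQ_DR · Δt = 253.0 × 3600 s = 9.108 × 10^5 m³.
Over A = 50.5 km², depth = V / A = 18.0 mm.

d ≈ 18.0 mm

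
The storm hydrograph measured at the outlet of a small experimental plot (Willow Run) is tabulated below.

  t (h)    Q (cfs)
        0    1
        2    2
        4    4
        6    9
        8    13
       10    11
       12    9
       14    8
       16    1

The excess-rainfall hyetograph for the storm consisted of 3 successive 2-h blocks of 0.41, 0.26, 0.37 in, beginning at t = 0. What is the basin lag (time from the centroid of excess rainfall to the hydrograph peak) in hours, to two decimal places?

Centroid of excess rainfall: t_c = Σ P_i·t̄_i / ΣP_i = 2.9231 h (block centres at 1, 3, 5 h).
Hydrograph peak occurs at t = 8 h, so basin lag t_L = 8 − 2.9231 = 5.08 h.

t_L ≈ 5.08 h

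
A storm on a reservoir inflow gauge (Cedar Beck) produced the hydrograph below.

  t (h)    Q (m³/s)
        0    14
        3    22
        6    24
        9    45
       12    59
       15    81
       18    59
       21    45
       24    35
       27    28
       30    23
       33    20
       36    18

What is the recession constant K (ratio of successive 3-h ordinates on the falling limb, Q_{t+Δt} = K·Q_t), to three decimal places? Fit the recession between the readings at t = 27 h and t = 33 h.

Using the recession-limb readings at t = 27 h and t = 33 h: Q falls from 28 to 20 m³/s over 2 intervals.
K = (Q₂/Q₁)^(1/2) = (20/28)^(1/2) = 0.845.

K ≈ 0.845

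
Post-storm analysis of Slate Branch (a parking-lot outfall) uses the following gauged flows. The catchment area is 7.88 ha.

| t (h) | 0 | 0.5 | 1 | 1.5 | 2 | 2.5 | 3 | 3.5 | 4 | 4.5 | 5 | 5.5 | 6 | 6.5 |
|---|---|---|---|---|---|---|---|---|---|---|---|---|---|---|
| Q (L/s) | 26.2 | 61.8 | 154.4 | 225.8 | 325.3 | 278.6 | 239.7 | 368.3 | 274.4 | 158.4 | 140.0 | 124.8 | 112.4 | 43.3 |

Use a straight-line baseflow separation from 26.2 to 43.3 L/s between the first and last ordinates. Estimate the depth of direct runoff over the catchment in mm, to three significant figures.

d ≈ 46.8 mm

Direct runoff: 0.00, 34.28, 125.57, 195.65, 293.84, 245.82, 205.61, 332.89, 237.68, 120.36, 100.65, 84.13, 70.42, 0.00 L/s; ΣQ_DR = 2047 L/s.
V = ΣQ_DR · Δt = 2047 × 1800 s = 3.684 × 10^6 L.
Over A = 7.88 ha, depth = V / A = 46.8 mm.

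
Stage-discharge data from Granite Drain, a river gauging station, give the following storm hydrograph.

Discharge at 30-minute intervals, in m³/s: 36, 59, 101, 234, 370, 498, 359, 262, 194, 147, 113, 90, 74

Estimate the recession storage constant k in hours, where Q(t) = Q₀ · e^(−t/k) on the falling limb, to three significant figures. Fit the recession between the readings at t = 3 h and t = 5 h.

k ≈ 1.73 h

On the falling limb, Q drops from 359 to 113 m³/s between t = 3 h and t = 5 h (Δt = 2 h).
k = −Δt / ln(Q₂/Q₁) = −2 / ln(113/359) = 1.73 h.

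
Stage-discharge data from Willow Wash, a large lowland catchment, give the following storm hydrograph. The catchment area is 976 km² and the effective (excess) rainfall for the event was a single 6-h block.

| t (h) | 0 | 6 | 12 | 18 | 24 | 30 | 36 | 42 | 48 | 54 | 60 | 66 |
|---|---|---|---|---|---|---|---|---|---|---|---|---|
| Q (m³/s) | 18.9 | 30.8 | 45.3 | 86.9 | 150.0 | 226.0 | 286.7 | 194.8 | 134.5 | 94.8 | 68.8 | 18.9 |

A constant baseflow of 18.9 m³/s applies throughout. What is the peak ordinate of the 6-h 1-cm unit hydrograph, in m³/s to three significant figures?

Direct runoff: 0.0, 11.9, 26.4, 68.0, 131.1, 207.1, 267.8, 175.9, 115.6, 75.9, 49.9, 0.0 m³/s; ΣQ_DR = 1130 m³/s, peak = 267.8 m³/s.
Runoff depth d = ΣQ_DR·Δt / A = 1130 × 21600 / (976 km²) = 25.00 mm.
The 1-cm UH is the DRH scaled by (10 mm)/d, so U_p = 267.8 × 10/25.00 = 107 m³/s.

U_p ≈ 107 m³/s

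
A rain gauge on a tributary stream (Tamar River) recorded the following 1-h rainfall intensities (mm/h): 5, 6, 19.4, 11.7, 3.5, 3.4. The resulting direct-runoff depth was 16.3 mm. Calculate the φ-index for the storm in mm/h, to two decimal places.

Only the 2 blocks with intensity above φ contribute runoff: 19.4, 11.7 mm/h.
Σ(I−φ)·Δt = d  ⇒  (19.4+11.7 − 2φ)·1 = 16.3
φ = (31.10 − 16.3/1) / 2 = 7.40 mm/h.

φ ≈ 7.40 mm/h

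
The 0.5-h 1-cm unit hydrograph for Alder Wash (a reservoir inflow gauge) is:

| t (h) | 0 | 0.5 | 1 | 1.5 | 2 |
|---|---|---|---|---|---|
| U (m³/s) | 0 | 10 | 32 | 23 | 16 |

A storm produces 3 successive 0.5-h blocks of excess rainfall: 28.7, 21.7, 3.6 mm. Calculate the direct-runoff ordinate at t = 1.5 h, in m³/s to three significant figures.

By discrete convolution, Q_j = Σ (P_i / 10 mm) · U_{j−i}.
At t = 1.5 h (j=3): Q = (28.7/10)·23 + (21.7/10)·32 + (3.6/10)·10 = 139 m³/s.

Q ≈ 139 m³/s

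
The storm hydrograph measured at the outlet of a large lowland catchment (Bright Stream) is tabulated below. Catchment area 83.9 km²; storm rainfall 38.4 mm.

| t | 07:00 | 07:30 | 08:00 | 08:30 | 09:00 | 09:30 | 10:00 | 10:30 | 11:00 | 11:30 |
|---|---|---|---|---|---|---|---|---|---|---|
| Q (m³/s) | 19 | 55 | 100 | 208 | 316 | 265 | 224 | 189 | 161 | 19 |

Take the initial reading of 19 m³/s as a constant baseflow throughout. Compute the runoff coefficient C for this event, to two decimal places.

ΣQ_DR = 1366 m³/s; V = ΣQ_DR·Δt = 2.459 × 10^6 m³.
Runoff depth d = V / A = 29.31 mm.
C = d / P = 29.31 / 38.4 = 0.76.

C ≈ 0.76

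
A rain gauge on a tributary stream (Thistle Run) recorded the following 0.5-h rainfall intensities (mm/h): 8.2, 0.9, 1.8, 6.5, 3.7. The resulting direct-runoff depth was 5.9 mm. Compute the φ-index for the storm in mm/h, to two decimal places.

φ ≈ 2.20 mm/h

Only the 3 blocks with intensity above φ contribute runoff: 8.2, 6.5, 3.7 mm/h.
Σ(I−φ)·Δt = d  ⇒  (8.2+6.5+3.7 − 3φ)·0.5 = 5.9
φ = (18.40 − 5.9/0.5) / 3 = 2.20 mm/h.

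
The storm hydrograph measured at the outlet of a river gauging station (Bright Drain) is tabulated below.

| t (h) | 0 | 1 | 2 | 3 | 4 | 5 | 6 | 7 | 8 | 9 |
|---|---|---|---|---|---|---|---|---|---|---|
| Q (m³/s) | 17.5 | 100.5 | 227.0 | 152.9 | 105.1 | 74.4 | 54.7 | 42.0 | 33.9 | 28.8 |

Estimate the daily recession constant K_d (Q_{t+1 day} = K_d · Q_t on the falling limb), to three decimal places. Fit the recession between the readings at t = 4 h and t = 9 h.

K_d ≈ 0.002

Between t = 4 h and t = 9 h the flow falls from 105.1 to 28.8 m³/s over 5×1 h = 5 h.
Per-interval ratio K = (28.8/105.1)^(1/5) = 0.7719; K_d = K^(24/1) = 0.002.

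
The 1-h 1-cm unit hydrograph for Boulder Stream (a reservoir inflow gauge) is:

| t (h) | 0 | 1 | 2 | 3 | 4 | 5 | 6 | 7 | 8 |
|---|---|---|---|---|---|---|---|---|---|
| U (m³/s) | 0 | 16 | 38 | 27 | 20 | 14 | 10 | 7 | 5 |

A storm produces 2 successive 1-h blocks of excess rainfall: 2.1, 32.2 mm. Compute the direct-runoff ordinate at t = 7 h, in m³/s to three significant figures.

By discrete convolution, Q_j = Σ (P_i / 10 mm) · U_{j−i}.
At t = 7 h (j=7): Q = (2.1/10)·7 + (32.2/10)·10 = 33.7 m³/s.

Q ≈ 33.7 m³/s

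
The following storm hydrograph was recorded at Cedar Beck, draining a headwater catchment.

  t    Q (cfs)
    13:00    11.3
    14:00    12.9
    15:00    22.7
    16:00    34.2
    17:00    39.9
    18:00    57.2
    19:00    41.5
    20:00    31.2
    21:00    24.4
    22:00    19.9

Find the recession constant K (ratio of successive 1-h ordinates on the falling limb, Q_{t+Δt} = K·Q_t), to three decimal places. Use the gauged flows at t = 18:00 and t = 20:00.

K ≈ 0.739

Using the recession-limb readings at t = 18:00 and t = 20:00: Q falls from 57.2 to 31.2 cfs over 2 intervals.
K = (Q₂/Q₁)^(1/2) = (31.2/57.2)^(1/2) = 0.739.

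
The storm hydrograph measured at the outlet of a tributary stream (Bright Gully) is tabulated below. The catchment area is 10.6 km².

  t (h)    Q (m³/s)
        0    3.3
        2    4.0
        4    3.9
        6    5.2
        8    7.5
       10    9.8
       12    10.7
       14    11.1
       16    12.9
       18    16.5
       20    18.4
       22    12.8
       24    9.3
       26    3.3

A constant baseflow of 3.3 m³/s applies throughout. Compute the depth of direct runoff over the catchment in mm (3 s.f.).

Direct runoff: 0.0, 0.7, 0.6, 1.9, 4.2, 6.5, 7.4, 7.8, 9.6, 13.2, 15.1, 9.5, 6.0, 0.0 m³/s; ΣQ_DR = 82.50 m³/s.
V = ΣQ_DR · Δt = 82.50 × 7200 s = 5.940 × 10^5 m³.
Over A = 10.6 km², depth = V / A = 56.0 mm.

d ≈ 56.0 mm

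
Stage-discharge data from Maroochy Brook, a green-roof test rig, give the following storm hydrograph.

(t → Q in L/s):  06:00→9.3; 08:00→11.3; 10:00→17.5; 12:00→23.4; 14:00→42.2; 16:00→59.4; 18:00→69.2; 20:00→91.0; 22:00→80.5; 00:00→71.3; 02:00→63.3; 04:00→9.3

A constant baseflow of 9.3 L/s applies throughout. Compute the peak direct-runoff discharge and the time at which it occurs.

Subtracting baseflow gives direct-runoff ordinates: 0.0, 2.0, 8.2, 14.1, 32.9, 50.1, 59.9, 81.7, 71.2, 62.0, 54.0, 0.0 L/s.
The maximum is 81.7 L/s, occurring at the reading for t = 20:00.

Q_p = 81.7 L/s at t = 20:00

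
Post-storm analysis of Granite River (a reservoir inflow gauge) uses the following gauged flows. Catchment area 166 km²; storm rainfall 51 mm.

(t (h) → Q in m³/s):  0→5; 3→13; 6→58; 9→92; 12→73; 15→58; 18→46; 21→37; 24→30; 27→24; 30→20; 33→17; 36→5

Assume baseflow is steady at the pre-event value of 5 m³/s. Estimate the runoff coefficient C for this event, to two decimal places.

C ≈ 0.53

ΣQ_DR = 413.0 m³/s; V = ΣQ_DR·Δt = 4.460 × 10^6 m³.
Runoff depth d = V / A = 26.87 mm.
C = d / P = 26.87 / 51 = 0.53.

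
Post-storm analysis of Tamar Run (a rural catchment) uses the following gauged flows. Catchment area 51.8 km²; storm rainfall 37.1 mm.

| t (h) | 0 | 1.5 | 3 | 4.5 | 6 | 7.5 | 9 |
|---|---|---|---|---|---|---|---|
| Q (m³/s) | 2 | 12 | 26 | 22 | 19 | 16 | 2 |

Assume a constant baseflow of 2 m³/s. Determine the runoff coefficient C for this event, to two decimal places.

ΣQ_DR = 85.00 m³/s; V = ΣQ_DR·Δt = 4.590 × 10^5 m³.
Runoff depth d = V / A = 8.861 mm.
C = d / P = 8.861 / 37.1 = 0.24.

C ≈ 0.24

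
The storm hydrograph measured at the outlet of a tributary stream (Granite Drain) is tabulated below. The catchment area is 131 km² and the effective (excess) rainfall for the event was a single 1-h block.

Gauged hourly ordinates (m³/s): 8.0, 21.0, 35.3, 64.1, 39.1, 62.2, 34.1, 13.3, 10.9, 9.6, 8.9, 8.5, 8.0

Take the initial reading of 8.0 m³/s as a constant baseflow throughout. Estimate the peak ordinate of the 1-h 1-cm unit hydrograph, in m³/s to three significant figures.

Direct runoff: 0.0, 13.0, 27.3, 56.1, 31.1, 54.2, 26.1, 5.3, 2.9, 1.6, 0.9, 0.5, 0.0 m³/s; ΣQ_DR = 219.0 m³/s, peak = 56.1 m³/s.
Runoff depth d = ΣQ_DR·Δt / A = 219.0 × 3600 / (131 km²) = 6.018 mm.
The 1-cm UH is the DRH scaled by (10 mm)/d, so U_p = 56.1 × 10/6.018 = 93.2 m³/s.

U_p ≈ 93.2 m³/s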